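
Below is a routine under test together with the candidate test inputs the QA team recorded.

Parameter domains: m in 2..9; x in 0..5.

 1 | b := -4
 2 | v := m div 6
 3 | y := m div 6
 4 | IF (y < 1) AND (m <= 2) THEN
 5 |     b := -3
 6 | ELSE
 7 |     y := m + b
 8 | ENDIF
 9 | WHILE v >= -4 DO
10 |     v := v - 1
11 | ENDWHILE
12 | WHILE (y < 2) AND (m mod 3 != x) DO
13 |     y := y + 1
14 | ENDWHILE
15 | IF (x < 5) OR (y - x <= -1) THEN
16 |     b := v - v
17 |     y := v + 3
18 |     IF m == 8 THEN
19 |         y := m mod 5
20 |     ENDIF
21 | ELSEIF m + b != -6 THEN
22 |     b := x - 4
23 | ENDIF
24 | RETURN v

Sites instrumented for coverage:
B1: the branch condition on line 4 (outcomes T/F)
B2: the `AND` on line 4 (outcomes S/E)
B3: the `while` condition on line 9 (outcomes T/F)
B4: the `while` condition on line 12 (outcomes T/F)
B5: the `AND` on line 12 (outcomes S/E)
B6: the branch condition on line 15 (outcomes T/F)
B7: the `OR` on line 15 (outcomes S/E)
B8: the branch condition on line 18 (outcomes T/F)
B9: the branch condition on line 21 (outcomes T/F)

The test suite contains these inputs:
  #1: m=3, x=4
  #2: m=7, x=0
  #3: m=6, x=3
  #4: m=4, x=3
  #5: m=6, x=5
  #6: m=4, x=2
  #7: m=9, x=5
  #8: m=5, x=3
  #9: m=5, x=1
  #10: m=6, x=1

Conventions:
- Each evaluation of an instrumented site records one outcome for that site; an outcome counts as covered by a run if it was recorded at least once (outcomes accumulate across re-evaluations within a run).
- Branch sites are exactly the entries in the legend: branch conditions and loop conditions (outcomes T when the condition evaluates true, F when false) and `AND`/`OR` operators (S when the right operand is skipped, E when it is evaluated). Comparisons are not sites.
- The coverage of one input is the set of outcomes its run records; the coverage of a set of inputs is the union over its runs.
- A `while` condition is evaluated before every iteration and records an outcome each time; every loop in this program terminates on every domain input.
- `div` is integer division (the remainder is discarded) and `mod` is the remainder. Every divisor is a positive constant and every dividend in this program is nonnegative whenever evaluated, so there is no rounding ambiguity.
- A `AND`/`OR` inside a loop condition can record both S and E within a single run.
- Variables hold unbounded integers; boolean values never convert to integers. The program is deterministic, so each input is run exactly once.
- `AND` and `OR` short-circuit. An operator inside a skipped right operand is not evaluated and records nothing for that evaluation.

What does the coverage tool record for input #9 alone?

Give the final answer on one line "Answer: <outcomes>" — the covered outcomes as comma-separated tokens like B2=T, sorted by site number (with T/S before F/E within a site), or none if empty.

Event log for input #9 (m=5, x=1):
  B2->E, B1->F, B3->T, B3->T, B3->T, B3->T, B3->T, B3->F, B5->E, B4->T
  B5->S, B4->F, B7->S, B6->T, B8->F
as a set, this run covers: B1=F, B2=E, B3=T, B3=F, B4=T, B4=F, B5=S, B5=E, B6=T, B7=S, B8=F

Answer: B1=F, B2=E, B3=T, B3=F, B4=T, B4=F, B5=S, B5=E, B6=T, B7=S, B8=F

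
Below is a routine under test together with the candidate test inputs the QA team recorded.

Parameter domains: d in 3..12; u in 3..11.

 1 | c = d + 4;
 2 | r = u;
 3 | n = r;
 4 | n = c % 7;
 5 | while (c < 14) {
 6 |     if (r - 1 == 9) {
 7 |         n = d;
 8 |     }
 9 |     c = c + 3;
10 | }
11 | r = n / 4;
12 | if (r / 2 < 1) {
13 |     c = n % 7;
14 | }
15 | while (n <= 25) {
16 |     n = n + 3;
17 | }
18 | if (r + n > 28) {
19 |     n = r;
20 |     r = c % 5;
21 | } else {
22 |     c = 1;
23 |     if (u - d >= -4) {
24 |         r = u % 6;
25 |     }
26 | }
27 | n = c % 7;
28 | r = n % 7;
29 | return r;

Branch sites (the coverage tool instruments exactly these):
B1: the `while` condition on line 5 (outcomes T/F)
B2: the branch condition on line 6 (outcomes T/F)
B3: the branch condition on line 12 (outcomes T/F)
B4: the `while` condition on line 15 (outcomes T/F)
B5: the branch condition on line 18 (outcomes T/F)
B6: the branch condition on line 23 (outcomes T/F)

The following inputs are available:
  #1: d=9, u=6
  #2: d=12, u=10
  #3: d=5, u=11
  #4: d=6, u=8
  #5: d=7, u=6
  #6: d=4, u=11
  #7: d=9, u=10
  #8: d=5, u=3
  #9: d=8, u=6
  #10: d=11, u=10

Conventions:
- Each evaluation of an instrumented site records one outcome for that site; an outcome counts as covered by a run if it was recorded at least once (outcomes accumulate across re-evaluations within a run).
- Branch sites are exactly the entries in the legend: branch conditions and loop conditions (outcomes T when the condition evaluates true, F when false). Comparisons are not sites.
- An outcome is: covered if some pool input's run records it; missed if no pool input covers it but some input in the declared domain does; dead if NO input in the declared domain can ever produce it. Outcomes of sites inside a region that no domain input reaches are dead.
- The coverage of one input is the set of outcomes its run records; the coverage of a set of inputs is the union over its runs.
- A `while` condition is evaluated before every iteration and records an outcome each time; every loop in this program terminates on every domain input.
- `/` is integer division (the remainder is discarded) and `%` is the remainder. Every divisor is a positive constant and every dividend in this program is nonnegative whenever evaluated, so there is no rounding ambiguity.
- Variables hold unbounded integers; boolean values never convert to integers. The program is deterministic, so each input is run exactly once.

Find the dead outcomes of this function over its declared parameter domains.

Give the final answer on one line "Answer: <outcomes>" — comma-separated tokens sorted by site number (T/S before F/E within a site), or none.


sweeping the full domain (90 inputs) for each outcome:
  reachable outcomes have witnesses, e.g. B1=T (e.g. d=3, u=3), B1=F (e.g. d=3, u=3), B2=T (e.g. d=3, u=10), B2=F (e.g. d=3, u=3)
Answer: none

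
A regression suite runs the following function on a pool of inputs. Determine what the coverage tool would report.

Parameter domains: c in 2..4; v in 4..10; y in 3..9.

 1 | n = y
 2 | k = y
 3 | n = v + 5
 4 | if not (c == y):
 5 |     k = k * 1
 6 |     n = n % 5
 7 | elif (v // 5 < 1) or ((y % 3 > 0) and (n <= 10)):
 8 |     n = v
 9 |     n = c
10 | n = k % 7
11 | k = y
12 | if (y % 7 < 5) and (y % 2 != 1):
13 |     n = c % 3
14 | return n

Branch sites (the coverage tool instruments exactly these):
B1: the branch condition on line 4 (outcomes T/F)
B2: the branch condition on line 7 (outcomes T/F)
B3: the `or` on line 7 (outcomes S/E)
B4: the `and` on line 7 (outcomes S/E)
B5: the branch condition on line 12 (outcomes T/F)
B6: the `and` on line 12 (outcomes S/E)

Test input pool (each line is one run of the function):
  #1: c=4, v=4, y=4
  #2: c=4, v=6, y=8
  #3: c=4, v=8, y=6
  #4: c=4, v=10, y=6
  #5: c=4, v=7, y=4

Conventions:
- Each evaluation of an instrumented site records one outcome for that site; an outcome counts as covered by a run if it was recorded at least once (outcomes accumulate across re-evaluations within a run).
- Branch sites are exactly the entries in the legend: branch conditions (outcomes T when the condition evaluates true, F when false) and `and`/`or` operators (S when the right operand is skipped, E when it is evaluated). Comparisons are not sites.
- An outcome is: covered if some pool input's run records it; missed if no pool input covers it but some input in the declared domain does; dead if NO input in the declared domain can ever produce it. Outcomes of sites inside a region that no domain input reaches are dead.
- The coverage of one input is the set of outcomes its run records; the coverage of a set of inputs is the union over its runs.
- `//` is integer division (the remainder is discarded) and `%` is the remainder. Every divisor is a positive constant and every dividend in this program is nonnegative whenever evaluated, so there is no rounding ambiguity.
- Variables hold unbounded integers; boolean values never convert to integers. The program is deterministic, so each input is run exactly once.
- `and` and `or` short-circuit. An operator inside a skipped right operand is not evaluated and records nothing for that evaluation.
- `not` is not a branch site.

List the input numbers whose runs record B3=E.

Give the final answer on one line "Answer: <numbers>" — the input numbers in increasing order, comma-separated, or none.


input #1 (c=4, v=4, y=4): does not record B3=E
input #2 (c=4, v=6, y=8): does not record B3=E
input #3 (c=4, v=8, y=6): does not record B3=E
input #4 (c=4, v=10, y=6): does not record B3=E
input #5 (c=4, v=7, y=4): records B3=E
Answer: 5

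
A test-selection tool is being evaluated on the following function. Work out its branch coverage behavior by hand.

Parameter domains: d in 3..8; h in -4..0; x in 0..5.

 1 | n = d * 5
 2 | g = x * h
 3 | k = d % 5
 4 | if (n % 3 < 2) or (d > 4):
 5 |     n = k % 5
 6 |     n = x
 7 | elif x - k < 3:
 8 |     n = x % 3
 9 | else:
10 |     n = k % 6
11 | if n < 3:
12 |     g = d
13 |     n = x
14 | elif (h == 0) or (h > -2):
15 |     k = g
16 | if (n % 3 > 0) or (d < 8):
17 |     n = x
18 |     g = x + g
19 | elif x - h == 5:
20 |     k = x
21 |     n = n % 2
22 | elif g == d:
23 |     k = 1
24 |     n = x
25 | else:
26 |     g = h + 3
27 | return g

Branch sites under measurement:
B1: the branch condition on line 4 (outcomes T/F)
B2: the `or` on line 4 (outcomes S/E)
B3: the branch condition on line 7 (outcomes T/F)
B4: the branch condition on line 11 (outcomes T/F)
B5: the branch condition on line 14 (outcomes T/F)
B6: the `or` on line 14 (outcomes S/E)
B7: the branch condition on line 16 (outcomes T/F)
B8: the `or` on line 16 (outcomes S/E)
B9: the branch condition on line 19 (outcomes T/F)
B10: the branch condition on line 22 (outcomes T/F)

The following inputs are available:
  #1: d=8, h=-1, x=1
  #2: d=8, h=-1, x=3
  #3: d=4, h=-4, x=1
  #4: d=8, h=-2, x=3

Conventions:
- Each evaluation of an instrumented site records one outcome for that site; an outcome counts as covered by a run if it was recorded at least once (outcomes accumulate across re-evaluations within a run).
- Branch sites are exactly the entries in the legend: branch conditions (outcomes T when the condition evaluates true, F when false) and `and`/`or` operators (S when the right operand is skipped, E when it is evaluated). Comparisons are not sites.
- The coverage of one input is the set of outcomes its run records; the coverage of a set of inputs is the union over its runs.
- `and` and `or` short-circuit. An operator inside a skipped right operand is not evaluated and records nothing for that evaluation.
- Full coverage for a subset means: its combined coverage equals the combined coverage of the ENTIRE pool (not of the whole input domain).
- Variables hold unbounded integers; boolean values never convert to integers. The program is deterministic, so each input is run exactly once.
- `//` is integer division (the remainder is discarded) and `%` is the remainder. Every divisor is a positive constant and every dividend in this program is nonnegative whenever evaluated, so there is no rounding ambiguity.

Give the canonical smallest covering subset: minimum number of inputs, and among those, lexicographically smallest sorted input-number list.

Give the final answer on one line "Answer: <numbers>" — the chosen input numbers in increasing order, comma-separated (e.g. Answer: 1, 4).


test 1 (d=8, h=-1, x=1) fires B2->S, B1->T, B4->T, B8->S, B7->T; hits B1=T, B2=S, B4=T, B7=T, B8=S
test 2 (d=8, h=-1, x=3) fires B2->S, B1->T, B4->F, B6->E, B5->T, B8->E, B7->F, B9->F, B10->F; hits B1=T, B2=S, B4=F, B5=T, B6=E, B7=F, B8=E, B9=F, B10=F
test 3 (d=4, h=-4, x=1) fires B2->E, B1->F, B3->T, B4->T, B8->S, B7->T; hits B1=F, B2=E, B3=T, B4=T, B7=T, B8=S
test 4 (d=8, h=-2, x=3) fires B2->S, B1->T, B4->F, B6->E, B5->F, B8->E, B7->F, B9->T; hits B1=T, B2=S, B4=F, B5=F, B6=E, B7=F, B8=E, B9=T
union over all inputs: B1=T, B1=F, B2=S, B2=E, B3=T, B4=T, B4=F, B5=T, B5=F, B6=E, B7=T, B7=F, B8=S, B8=E, B9=T, B9=F, B10=F (17 outcomes)
every size-1 subset falls short of the 17 outcomes (best: 9/17)
every size-2 subset falls short of the 17 outcomes (best: 15/17)
at size 3, {2, 3, 4} reaches all 17 outcomes; every lexicographically earlier size-3 subset fails
Answer: 2, 3, 4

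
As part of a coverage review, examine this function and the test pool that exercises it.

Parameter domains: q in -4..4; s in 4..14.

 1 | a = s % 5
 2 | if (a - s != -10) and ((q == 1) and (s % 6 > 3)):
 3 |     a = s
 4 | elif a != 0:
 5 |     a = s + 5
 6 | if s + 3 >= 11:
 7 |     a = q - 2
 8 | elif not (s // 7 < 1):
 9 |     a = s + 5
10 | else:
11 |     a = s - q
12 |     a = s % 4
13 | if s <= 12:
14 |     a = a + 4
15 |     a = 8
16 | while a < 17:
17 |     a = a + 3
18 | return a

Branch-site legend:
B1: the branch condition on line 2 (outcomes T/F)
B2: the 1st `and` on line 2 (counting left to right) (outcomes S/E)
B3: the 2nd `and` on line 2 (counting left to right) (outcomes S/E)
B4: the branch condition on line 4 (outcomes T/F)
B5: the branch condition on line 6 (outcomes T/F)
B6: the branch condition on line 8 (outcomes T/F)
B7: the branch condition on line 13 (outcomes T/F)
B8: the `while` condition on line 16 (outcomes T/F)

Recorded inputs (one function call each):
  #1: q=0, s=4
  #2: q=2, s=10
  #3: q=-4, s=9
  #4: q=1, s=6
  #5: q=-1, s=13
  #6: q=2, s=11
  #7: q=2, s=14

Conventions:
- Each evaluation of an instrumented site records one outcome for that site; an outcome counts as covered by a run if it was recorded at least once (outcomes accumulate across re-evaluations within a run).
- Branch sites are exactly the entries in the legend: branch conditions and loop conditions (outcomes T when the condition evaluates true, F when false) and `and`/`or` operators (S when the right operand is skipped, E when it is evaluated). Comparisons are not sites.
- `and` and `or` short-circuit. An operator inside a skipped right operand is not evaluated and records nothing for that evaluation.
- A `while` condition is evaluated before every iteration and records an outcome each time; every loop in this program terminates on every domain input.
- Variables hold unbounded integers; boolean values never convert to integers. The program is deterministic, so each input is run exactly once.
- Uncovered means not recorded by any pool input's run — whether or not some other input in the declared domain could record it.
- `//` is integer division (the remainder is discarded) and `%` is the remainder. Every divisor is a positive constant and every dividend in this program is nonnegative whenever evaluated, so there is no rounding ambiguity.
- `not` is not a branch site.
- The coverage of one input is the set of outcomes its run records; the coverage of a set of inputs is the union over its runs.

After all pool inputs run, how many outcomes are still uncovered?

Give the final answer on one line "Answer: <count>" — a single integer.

#1 (q=0, s=4) -> B2->E, B3->S, B1->F, B4->T, B5->F, B6->F, B7->T, B8->T, B8->T, B8->T, B8->F; covered: B1=F, B2=E, B3=S, B4=T, B5=F, B6=F, B7=T, B8=T, B8=F
#2 (q=2, s=10) -> B2->S, B1->F, B4->F, B5->T, B7->T, B8->T, B8->T, B8->T, B8->F; covered: B1=F, B2=S, B4=F, B5=T, B7=T, B8=T, B8=F
#3 (q=-4, s=9) -> B2->E, B3->S, B1->F, B4->T, B5->T, B7->T, B8->T, B8->T, B8->T, B8->F; covered: B1=F, B2=E, B3=S, B4=T, B5=T, B7=T, B8=T, B8=F
#4 (q=1, s=6) -> B2->E, B3->E, B1->F, B4->T, B5->F, B6->F, B7->T, B8->T, B8->T, B8->T, B8->F; covered: B1=F, B2=E, B3=E, B4=T, B5=F, B6=F, B7=T, B8=T, B8=F
#5 (q=-1, s=13) -> B2->S, B1->F, B4->T, B5->T, B7->F, B8->T, B8->T, B8->T, B8->T, B8->T, B8->T, B8->T, B8->F; covered: B1=F, B2=S, B4=T, B5=T, B7=F, B8=T, B8=F
#6 (q=2, s=11) -> B2->S, B1->F, B4->T, B5->T, B7->T, B8->T, B8->T, B8->T, B8->F; covered: B1=F, B2=S, B4=T, B5=T, B7=T, B8=T, B8=F
#7 (q=2, s=14) -> B2->S, B1->F, B4->T, B5->T, B7->F, B8->T, B8->T, B8->T, B8->T, B8->T, B8->T, B8->F; covered: B1=F, B2=S, B4=T, B5=T, B7=F, B8=T, B8=F
union over the pool: B1=F, B2=S, B2=E, B3=S, B3=E, B4=T, B4=F, B5=T, B5=F, B6=F, B7=T, B7=F, B8=T, B8=F
uncovered (2 of 16): B1=T, B6=T

Answer: 2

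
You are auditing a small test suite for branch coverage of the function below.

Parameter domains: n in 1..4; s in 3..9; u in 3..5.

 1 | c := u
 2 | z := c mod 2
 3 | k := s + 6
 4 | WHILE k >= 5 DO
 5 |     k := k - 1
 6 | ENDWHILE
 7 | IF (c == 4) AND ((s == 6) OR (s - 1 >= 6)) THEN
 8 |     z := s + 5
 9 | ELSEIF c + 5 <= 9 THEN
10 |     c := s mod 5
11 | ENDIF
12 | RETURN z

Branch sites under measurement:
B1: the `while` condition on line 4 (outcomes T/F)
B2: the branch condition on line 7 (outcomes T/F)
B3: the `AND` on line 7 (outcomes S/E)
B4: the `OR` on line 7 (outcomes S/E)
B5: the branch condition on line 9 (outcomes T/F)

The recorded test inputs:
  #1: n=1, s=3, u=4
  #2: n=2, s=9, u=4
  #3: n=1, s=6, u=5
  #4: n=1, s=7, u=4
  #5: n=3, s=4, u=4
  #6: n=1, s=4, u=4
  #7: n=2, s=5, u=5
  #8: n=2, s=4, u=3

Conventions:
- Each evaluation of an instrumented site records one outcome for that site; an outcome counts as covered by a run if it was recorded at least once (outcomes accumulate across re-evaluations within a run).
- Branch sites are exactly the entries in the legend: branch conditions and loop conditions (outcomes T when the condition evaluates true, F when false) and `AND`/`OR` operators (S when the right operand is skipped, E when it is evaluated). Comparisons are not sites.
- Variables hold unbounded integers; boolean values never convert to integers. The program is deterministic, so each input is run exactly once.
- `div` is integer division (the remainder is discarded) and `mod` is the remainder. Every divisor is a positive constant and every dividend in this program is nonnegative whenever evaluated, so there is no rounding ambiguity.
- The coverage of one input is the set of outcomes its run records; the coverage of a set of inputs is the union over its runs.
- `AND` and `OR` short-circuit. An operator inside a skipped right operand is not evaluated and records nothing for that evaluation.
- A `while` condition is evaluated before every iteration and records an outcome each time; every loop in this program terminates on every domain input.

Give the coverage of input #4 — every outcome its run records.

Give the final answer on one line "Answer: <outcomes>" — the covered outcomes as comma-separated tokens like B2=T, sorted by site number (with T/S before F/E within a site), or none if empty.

Event log for input #4 (n=1, s=7, u=4):
  B1->T, B1->T, B1->T, B1->T, B1->T, B1->T, B1->T, B1->T, B1->T, B1->F
  B3->E, B4->E, B2->T
distinct outcomes covered: B1=T, B1=F, B2=T, B3=E, B4=E

Answer: B1=T, B1=F, B2=T, B3=E, B4=E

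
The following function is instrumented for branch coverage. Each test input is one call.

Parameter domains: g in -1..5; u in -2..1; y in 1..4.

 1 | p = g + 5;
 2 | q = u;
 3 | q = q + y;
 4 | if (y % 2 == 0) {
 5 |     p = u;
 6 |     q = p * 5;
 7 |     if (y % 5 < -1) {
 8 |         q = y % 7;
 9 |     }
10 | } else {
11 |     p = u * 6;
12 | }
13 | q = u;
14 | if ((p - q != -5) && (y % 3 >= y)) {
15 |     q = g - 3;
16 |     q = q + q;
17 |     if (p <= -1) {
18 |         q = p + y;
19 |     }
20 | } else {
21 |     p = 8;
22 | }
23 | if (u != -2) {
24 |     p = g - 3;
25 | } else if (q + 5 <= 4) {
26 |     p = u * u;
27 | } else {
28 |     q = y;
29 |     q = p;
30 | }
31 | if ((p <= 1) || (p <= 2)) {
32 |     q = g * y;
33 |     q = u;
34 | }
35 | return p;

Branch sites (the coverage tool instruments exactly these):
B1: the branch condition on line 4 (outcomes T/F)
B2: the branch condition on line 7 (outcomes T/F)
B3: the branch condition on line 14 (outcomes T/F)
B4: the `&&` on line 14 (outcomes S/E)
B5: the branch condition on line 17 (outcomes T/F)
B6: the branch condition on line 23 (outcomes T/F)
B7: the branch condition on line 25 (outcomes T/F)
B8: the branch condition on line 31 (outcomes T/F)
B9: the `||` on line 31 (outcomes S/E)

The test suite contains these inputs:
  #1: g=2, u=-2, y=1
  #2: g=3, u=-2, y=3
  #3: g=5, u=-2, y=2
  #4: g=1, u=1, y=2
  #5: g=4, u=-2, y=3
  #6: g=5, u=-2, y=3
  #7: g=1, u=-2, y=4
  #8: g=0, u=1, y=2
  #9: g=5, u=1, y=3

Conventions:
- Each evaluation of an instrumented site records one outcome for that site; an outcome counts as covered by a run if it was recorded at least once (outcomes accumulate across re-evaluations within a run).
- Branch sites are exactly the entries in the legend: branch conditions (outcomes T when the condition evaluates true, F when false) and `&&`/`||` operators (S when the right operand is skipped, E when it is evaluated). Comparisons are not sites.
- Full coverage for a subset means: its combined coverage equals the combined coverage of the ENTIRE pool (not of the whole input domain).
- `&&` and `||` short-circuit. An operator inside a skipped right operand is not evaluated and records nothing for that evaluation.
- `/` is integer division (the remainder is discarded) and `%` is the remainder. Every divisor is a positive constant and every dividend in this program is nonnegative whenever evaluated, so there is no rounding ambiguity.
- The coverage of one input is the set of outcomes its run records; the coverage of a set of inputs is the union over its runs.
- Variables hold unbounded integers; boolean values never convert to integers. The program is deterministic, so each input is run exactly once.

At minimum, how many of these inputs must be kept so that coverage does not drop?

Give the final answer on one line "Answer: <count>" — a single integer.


input #1 (g=2, u=-2, y=1): events B1->F, B4->E, B3->T, B5->T, B6->F, B7->T, B9->E, B8->F; covers B1=F, B3=T, B4=E, B5=T, B6=F, B7=T, B8=F, B9=E
input #2 (g=3, u=-2, y=3): events B1->F, B4->E, B3->F, B6->F, B7->T, B9->E, B8->F; covers B1=F, B3=F, B4=E, B6=F, B7=T, B8=F, B9=E
input #3 (g=5, u=-2, y=2): events B1->T, B2->F, B4->E, B3->T, B5->T, B6->F, B7->F, B9->S, B8->T; covers B1=T, B2=F, B3=T, B4=E, B5=T, B6=F, B7=F, B8=T, B9=S
input #4 (g=1, u=1, y=2): events B1->T, B2->F, B4->E, B3->T, B5->F, B6->T, B9->S, B8->T; covers B1=T, B2=F, B3=T, B4=E, B5=F, B6=T, B8=T, B9=S
input #5 (g=4, u=-2, y=3): events B1->F, B4->E, B3->F, B6->F, B7->T, B9->E, B8->F; covers B1=F, B3=F, B4=E, B6=F, B7=T, B8=F, B9=E
input #6 (g=5, u=-2, y=3): events B1->F, B4->E, B3->F, B6->F, B7->T, B9->E, B8->F; covers B1=F, B3=F, B4=E, B6=F, B7=T, B8=F, B9=E
input #7 (g=1, u=-2, y=4): events B1->T, B2->F, B4->E, B3->F, B6->F, B7->T, B9->E, B8->F; covers B1=T, B2=F, B3=F, B4=E, B6=F, B7=T, B8=F, B9=E
input #8 (g=0, u=1, y=2): events B1->T, B2->F, B4->E, B3->T, B5->F, B6->T, B9->S, B8->T; covers B1=T, B2=F, B3=T, B4=E, B5=F, B6=T, B8=T, B9=S
input #9 (g=5, u=1, y=3): events B1->F, B4->E, B3->F, B6->T, B9->E, B8->T; covers B1=F, B3=F, B4=E, B6=T, B8=T, B9=E
union over all inputs: B1=T, B1=F, B2=F, B3=T, B3=F, B4=E, B5=T, B5=F, B6=T, B6=F, B7=T, B7=F, B8=T, B8=F, B9=S, B9=E (16 outcomes)
size 1 is not enough: best union over all size-1 subsets is 9/16
size 2 is not enough: best union over all size-2 subsets is 14/16
the canonical winner is {2, 3, 4}: size 3, full 16-outcome coverage, earliest index list among size-3 covers
Answer: 3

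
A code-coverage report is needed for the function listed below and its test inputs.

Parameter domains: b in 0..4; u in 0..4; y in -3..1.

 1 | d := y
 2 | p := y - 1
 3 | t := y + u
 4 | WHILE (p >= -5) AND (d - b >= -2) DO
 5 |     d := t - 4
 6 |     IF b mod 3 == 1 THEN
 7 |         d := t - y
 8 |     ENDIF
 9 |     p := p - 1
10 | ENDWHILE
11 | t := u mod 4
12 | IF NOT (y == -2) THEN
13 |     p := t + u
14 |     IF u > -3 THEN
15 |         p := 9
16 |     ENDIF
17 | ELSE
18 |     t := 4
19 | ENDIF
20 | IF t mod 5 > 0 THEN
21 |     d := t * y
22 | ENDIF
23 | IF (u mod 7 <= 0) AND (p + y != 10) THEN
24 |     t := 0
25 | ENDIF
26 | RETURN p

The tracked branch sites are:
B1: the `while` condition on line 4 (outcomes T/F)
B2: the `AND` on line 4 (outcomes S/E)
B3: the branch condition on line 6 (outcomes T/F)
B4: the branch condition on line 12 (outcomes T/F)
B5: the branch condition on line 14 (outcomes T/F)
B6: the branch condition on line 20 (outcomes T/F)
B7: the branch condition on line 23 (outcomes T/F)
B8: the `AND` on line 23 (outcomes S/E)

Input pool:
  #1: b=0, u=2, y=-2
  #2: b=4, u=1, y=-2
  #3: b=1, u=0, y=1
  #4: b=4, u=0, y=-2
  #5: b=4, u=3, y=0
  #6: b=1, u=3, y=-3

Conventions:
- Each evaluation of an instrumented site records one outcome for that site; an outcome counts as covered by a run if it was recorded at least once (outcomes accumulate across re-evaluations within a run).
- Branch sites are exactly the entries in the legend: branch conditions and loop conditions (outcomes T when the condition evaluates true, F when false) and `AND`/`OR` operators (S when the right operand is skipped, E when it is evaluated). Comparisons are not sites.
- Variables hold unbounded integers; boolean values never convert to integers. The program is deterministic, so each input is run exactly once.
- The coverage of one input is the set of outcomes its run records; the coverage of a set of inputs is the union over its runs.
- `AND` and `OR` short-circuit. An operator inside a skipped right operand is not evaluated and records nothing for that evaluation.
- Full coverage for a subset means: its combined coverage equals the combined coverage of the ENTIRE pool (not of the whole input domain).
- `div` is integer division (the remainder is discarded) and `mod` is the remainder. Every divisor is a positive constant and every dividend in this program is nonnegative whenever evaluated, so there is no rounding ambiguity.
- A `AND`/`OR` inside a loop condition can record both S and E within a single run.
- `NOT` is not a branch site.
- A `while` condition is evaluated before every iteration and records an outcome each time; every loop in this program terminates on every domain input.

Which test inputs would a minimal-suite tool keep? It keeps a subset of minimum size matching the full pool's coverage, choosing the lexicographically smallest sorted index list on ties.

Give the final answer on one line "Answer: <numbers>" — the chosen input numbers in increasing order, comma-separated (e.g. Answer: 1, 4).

input #1 (b=0, u=2, y=-2): events B2->E, B1->T, B3->F, B2->E, B1->F, B4->F, B6->T, B8->S, B7->F; covers B1=T, B1=F, B2=E, B3=F, B4=F, B6=T, B7=F, B8=S
input #2 (b=4, u=1, y=-2): events B2->E, B1->F, B4->F, B6->T, B8->S, B7->F; covers B1=F, B2=E, B4=F, B6=T, B7=F, B8=S
input #3 (b=1, u=0, y=1): events B2->E, B1->T, B3->T, B2->E, B1->T, B3->T, B2->E, B1->T, B3->T, B2->E, B1->T, B3->T, B2->E, B1->T, ...; covers B1=T, B1=F, B2=S, B2=E, B3=T, B4=T, B5=T, B6=F, B7=F, B8=E
input #4 (b=4, u=0, y=-2): events B2->E, B1->F, B4->F, B6->T, B8->E, B7->T; covers B1=F, B2=E, B4=F, B6=T, B7=T, B8=E
input #5 (b=4, u=3, y=0): events B2->E, B1->F, B4->T, B5->T, B6->T, B8->S, B7->F; covers B1=F, B2=E, B4=T, B5=T, B6=T, B7=F, B8=S
input #6 (b=1, u=3, y=-3): events B2->E, B1->F, B4->T, B5->T, B6->T, B8->S, B7->F; covers B1=F, B2=E, B4=T, B5=T, B6=T, B7=F, B8=S
union over all inputs: B1=T, B1=F, B2=S, B2=E, B3=T, B3=F, B4=T, B4=F, B5=T, B6=T, B6=F, B7=T, B7=F, B8=S, B8=E (15 outcomes)
size 1 is not enough: best union over all size-1 subsets is 10/15
size 2 is not enough: best union over all size-2 subsets is 14/15
the canonical winner is {1, 3, 4}: size 3, full 15-outcome coverage, earliest index list among size-3 covers

Answer: 1, 3, 4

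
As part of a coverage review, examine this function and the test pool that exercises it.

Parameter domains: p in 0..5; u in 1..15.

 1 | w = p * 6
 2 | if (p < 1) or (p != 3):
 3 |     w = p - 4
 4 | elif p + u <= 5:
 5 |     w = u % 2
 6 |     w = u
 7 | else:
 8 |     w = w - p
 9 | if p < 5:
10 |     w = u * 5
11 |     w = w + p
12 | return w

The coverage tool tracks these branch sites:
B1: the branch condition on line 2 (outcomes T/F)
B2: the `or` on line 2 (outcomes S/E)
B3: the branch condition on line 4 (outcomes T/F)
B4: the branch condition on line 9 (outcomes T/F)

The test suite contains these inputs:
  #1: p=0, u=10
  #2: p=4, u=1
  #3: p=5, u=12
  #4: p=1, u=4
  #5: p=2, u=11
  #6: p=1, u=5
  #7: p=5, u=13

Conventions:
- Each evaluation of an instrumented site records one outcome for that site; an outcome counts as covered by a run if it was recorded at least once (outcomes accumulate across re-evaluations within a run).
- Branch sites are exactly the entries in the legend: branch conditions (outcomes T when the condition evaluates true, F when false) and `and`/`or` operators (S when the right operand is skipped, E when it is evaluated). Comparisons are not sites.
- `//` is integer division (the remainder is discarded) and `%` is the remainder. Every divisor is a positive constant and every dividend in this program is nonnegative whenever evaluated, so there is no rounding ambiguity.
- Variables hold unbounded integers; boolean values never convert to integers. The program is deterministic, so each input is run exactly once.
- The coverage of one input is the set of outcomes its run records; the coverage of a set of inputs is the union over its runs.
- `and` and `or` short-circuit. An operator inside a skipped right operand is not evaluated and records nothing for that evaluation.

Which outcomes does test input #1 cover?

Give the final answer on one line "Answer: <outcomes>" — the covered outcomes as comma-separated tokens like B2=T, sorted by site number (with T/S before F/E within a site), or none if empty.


Running input #1 (p=0, u=10), event by event:
  B2->S, B1->T, B4->T
deduplicating events, the covered set is: B1=T, B2=S, B4=T
Answer: B1=T, B2=S, B4=T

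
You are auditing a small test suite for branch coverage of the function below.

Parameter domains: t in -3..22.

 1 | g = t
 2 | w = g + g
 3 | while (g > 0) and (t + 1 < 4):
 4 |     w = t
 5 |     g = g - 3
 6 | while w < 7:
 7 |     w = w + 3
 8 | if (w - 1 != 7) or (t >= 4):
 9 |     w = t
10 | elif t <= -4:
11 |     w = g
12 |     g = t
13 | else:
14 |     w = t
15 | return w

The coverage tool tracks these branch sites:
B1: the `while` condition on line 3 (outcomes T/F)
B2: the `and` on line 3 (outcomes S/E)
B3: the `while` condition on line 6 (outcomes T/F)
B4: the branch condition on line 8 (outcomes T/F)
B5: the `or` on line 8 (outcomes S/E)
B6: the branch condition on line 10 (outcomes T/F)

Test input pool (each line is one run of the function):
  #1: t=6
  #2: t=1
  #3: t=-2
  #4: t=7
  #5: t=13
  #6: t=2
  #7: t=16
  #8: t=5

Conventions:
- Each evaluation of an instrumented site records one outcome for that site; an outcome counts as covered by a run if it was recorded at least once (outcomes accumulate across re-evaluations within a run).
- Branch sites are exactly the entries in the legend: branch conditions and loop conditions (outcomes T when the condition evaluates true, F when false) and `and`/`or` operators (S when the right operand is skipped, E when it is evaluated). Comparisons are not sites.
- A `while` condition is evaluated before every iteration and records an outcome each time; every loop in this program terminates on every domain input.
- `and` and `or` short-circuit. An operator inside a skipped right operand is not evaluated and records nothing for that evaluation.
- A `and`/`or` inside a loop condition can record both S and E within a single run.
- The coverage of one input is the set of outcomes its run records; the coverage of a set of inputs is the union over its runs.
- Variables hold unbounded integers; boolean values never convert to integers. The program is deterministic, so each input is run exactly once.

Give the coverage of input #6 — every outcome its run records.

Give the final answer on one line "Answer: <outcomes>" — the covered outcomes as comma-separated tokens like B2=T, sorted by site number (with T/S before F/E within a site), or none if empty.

Simulating input #6 (t=2) step by step:
  B2->E, B1->T, B2->S, B1->F, B3->T, B3->T, B3->F, B5->E, B4->F, B6->F
as a set, this run covers: B1=T, B1=F, B2=S, B2=E, B3=T, B3=F, B4=F, B5=E, B6=F

Answer: B1=T, B1=F, B2=S, B2=E, B3=T, B3=F, B4=F, B5=E, B6=F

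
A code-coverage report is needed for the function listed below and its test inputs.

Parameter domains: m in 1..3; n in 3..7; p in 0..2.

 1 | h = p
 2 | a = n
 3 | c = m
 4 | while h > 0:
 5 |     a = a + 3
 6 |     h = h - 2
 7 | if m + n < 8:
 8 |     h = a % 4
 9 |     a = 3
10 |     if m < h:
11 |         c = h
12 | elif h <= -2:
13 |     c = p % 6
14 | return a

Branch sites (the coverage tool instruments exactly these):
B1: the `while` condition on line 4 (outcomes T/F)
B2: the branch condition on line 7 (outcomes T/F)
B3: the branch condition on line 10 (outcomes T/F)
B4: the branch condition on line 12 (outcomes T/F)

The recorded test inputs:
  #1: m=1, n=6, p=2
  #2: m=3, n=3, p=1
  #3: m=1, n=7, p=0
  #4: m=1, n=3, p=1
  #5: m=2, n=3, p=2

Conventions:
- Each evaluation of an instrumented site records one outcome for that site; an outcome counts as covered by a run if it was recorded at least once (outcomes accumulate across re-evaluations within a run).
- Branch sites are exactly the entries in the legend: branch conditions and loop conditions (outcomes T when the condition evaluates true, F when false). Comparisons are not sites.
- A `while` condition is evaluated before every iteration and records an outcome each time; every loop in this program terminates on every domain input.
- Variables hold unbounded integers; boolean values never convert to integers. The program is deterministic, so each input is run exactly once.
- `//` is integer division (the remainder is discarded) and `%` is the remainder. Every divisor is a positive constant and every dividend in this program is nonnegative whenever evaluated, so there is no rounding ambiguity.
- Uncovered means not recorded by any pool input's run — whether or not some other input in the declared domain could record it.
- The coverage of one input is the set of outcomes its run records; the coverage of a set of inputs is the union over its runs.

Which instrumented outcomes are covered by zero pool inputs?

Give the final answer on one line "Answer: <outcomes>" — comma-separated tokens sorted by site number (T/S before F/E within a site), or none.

test 1 (m=1, n=6, p=2) fires B1->T, B1->F, B2->T, B3->F; hits B1=T, B1=F, B2=T, B3=F
test 2 (m=3, n=3, p=1) fires B1->T, B1->F, B2->T, B3->F; hits B1=T, B1=F, B2=T, B3=F
test 3 (m=1, n=7, p=0) fires B1->F, B2->F, B4->F; hits B1=F, B2=F, B4=F
test 4 (m=1, n=3, p=1) fires B1->T, B1->F, B2->T, B3->T; hits B1=T, B1=F, B2=T, B3=T
test 5 (m=2, n=3, p=2) fires B1->T, B1->F, B2->T, B3->F; hits B1=T, B1=F, B2=T, B3=F
union over the pool: B1=T, B1=F, B2=T, B2=F, B3=T, B3=F, B4=F
uncovered (1 of 8): B4=T

Answer: B4=T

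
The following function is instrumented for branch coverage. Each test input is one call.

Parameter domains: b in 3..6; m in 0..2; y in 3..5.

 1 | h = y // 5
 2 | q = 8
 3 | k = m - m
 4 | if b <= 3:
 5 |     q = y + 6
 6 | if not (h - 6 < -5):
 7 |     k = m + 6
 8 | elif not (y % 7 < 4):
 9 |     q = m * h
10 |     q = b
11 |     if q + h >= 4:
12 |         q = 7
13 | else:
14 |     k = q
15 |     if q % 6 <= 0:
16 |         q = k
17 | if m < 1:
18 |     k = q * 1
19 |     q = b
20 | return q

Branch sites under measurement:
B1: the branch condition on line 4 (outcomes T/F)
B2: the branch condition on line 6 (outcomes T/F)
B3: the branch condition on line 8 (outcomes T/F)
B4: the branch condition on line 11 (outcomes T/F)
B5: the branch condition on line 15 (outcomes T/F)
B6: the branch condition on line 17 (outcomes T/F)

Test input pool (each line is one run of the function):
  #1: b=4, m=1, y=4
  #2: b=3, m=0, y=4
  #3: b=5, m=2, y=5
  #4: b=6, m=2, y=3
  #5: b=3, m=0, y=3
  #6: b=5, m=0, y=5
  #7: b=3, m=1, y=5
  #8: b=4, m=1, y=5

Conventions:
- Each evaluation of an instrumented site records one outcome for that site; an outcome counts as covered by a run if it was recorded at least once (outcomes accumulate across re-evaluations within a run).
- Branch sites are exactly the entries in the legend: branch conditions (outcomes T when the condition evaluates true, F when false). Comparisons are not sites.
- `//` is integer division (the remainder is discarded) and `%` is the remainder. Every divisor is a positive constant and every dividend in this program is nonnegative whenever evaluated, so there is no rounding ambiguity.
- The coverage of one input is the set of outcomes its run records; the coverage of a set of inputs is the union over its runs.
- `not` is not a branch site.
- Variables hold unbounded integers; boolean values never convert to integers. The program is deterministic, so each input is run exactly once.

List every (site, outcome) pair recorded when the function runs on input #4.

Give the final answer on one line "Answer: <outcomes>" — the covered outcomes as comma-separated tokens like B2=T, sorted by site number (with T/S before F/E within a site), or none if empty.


Running input #4 (b=6, m=2, y=3), event by event:
  B1->F, B2->F, B3->F, B5->F, B6->F
distinct outcomes covered: B1=F, B2=F, B3=F, B5=F, B6=F
Answer: B1=F, B2=F, B3=F, B5=F, B6=F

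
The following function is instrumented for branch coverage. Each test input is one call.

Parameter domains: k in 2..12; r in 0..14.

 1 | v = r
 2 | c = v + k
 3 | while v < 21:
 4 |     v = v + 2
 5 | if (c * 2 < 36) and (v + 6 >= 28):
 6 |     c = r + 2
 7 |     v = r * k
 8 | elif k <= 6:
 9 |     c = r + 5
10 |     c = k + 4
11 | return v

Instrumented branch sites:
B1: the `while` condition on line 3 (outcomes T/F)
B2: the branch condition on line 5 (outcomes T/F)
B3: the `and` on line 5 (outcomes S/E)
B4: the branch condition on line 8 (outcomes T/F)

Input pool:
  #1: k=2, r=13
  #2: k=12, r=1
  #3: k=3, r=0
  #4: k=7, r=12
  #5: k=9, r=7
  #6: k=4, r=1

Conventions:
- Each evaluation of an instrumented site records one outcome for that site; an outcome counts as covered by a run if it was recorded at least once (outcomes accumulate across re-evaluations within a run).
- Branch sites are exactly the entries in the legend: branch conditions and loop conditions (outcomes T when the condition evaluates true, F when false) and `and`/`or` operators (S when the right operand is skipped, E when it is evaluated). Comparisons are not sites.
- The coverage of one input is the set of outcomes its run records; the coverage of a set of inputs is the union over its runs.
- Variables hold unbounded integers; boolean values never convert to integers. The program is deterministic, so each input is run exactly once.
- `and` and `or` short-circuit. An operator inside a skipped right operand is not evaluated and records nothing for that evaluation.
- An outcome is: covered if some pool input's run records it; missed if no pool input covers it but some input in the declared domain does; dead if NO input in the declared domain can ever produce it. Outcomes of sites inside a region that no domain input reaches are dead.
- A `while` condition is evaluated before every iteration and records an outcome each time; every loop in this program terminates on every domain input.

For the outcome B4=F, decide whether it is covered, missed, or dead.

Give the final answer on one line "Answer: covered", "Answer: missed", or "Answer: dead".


B4=F is recorded by pool input(s) 2, 4, 5 -> covered
Answer: covered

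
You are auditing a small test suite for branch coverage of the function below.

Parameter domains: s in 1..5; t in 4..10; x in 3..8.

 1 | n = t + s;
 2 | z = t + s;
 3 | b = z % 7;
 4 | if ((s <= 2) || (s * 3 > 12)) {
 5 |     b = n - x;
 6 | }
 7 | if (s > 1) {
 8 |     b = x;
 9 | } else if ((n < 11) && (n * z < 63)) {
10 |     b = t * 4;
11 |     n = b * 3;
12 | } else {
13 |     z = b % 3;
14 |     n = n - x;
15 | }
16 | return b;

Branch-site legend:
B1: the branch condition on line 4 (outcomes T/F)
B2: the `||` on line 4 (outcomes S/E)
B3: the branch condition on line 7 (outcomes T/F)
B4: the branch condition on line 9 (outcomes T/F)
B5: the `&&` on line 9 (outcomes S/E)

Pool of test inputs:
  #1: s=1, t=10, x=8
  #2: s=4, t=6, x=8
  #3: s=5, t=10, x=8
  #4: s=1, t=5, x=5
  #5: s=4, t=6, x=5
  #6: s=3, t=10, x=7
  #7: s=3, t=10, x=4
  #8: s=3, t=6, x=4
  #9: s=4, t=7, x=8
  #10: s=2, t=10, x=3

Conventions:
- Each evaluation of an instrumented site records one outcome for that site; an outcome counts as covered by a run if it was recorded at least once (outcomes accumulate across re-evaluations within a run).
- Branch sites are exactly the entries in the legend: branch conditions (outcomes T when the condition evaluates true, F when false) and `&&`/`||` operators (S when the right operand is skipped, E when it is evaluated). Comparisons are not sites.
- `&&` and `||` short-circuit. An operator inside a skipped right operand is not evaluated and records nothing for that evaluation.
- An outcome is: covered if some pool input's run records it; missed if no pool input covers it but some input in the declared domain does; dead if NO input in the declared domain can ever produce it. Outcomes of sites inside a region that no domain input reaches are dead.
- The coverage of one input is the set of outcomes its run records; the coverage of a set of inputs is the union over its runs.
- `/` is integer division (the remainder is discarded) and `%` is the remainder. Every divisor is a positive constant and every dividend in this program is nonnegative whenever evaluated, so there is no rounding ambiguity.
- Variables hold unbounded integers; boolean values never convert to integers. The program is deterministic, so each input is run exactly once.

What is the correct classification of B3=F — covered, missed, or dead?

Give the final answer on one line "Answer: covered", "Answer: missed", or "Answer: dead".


B3=F is recorded by pool input(s) 1, 4 -> covered
Answer: covered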